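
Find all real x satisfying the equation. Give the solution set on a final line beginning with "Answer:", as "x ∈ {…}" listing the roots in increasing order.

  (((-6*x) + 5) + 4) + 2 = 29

Step 1. [(((-6*x) + 5) + 4) + 2 = 29] 2 comes off first (subtract 2). So sub: ((-6*x) + 5) + 4 = 27.
Step 2. [((-6*x) + 5) + 4 = 27] peel the +4: subtract 4 from each side ⇒ sub: (-6*x) + 5 = 23.
Step 3. [(-6*x) + 5 = 23] peel the +5: subtract 5 from each side, so sub: -6*x = 18.
Step 4. [-6*x = 18] leading coefficient -6: divide by -6, so div: x = -3.

Answer: x ∈ {-3}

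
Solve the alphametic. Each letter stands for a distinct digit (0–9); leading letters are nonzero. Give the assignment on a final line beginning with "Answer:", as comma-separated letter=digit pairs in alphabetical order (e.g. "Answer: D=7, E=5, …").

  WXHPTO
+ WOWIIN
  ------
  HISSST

Step 1. [col 1: O + N ≡ T (mod 10)] O=5 is one option consistent with column 1 (O + N ≡ T (mod 10), carry-in 0) — take it ⇒ O=5.
Step 2. [col 1: O + N ≡ T (mod 10)] no forcing yet in column 1 (carry-in 0); T=9 is free and consistent — try it, so T=9.
Step 3. [col 1: O + N ≡ T (mod 10)] from column 1 (O=5, T=9, carry-in 0, digits 5,9 already taken and all letters distinct): N must equal 4, so N=4.
Step 4. [col 2: T + I ≡ S (mod 10)] no forcing yet in column 2 (carry-in 0); S=1 is free and consistent — try it ⇒ S=1.
Step 5. [col 2: T + I ≡ S (mod 10)] in column 2 we have T+I≡S with carry-in 0; given T=9, S=1 and digits 1,4,5,9 already taken and all letters distinct, that pins I to 2 ⇒ I=2.
Step 6. [col 3: P + I ≡ S (mod 10)] column 3: given I=2, S=1, carry-in 1, and digits 1,2,4,5,9 already taken and all letters distinct, P+I≡S (mod 10) forces P=8, so P=8.
Step 7. [col 4: H + W ≡ S (mod 10)] several values work for H in column 4 (H + W ≡ S (mod 10), carry-in 1); try H=7, so H=7.
Step 8. [col 4: H + W ≡ S (mod 10)] column 4: given H=7, S=1, carry-in 1, and digits 1,2,4,5,7,8,9 already taken and all letters distinct, H+W≡S (mod 10) forces W=3 ⇒ W=3.
Step 9. [col 5: X + O ≡ I (mod 10)] column 5 reads X+O+carry(1)=I with O=5, I=2; with digits 1,2,3,4,5,7,8,9 already taken and all letters distinct, the only value for X is 6, so X=6.

Answer: H=7, I=2, N=4, O=5, P=8, S=1, T=9, W=3, X=6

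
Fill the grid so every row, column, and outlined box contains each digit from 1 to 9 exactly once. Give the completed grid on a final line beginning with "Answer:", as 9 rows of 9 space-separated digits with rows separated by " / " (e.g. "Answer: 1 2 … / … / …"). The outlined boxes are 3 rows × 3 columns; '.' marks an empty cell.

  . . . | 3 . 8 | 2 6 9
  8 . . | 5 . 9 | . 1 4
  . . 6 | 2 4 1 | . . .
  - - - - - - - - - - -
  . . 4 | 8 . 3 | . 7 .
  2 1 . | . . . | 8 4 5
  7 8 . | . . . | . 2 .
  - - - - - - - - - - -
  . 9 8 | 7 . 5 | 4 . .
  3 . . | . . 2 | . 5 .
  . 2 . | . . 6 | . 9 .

Step 1. [r7c8∈{3}] nothing but 3 survives at r7c8 ⇒ r7c8=3.
Step 2. [r7c5∈{1}] r7c5 has the single candidate 1 ⇒ r7c5=1.
Step 3. [r6c4∈{1,4,6,9}] in col 4, 1 fits only at r6c4. So r6c4=1.
Step 4. [r3c7∈{3,5,7}] col 7 places 5 nowhere but r3c7 ⇒ r3c7=5.
Step 5. [r2c5∈{6,7}] across row 2, 6 lands solely at r2c5, so r2c5=6.
Step 6. [r7c1∈{6}] r7c1's peers cover all but 6. So r7c1=6.
Step 7. [r4c2∈{5,6}] across col 2, 6 lands solely at r4c2, so r4c2=6.
Step 8. [r1c2∈{4,5,7}] in col 2, 5 fits only at r1c2. So r1c2=5.
Step 9. [r4c9∈{1}] r4c9's peers cover all but 1 ⇒ r4c9=1.
Step 10. [r4c7∈{9}] nothing but 9 survives at r4c7, so r4c7=9.
Step 11. [r8c2∈{4,7}] across col 2, 4 lands solely at r8c2 ⇒ r8c2=4.
Step 12. [r5c3∈{3,9}] 3 has one home in row 5: r5c3 ⇒ r5c3=3.
Step 13. [r4c1∈{5}] r4c1 is down to just 5 ⇒ r4c1=5.
Step 14. [r9c1∈{1}] r9c1 has the single candidate 1, so r9c1=1.
Step 15. [r8c3∈{7}] r8c3's peers cover all but 7, so r8c3=7.
Step 16. [r8c4∈{9}] r8c4's peers cover all but 9. So r8c4=9.
Step 17. [r5c5∈{7,9}] across row 5, 9 lands solely at r5c5 ⇒ r5c5=9.
Step 18. [r8c5∈{8}] r8c5 is down to just 8 ⇒ r8c5=8.
Step 19. [r8c9∈{6}] r8c9's peers cover all but 6, so r8c9=6.
Step 20. [r9c7∈{7}] only 7 remains possible at r9c7, so r9c7=7.
Step 21. [r3c9∈{3,7,8}] r3c9 is the only open cell in col 9 admitting 7, so r3c9=7.
Step 22. [r2c7∈{3}] nothing but 3 survives at r2c7. So r2c7=3.
Step 23. [r9c4∈{4}] r9c4 has the single candidate 4 ⇒ r9c4=4.
Step 24. [r3c8∈{8}] r3c8 is down to just 8 ⇒ r3c8=8.
Step 25. [r2c2∈{7}] r2c2 has the single candidate 7 ⇒ r2c2=7.
Step 26. [r5c6∈{7}] r5c6 has the single candidate 7. So r5c6=7.
Step 27. [r3c1∈{9}] nothing but 9 survives at r3c1 ⇒ r3c1=9.
Step 28. [r6c7∈{6}] r6c7 has the single candidate 6. So r6c7=6.
Step 29. [r1c3∈{1}] nothing but 1 survives at r1c3, so r1c3=1.
Step 30. [r8c7∈{1}] only 1 remains possible at r8c7 ⇒ r8c7=1.
Step 31. [r1c5∈{7}] nothing but 7 survives at r1c5. So r1c5=7.
Step 32. [r6c9∈{3}] only 3 remains possible at r6c9 ⇒ r6c9=3.
Step 33. [r3c2∈{3}] only 3 remains possible at r3c2. So r3c2=3.
Step 34. [r9c3∈{5}] r9c3 is down to just 5. So r9c3=5.
Step 35. [r6c3∈{9}] r6c3's peers cover all but 9 ⇒ r6c3=9.
Step 36. [r9c5∈{3}] r9c5 has the single candidate 3. So r9c5=3.
Step 37. [r6c6∈{4}] r6c6 is down to just 4, so r6c6=4.
Step 38. [r9c9∈{8}] r9c9's peers cover all but 8, so r9c9=8.
Step 39. [r7c9∈{2}] r7c9 has the single candidate 2, so r7c9=2.
Step 40. [r2c3∈{2}] r2c3 is down to just 2. So r2c3=2.
Step 41. [r5c4∈{6}] r5c4 is down to just 6 ⇒ r5c4=6.
Step 42. [r1c1∈{4}] nothing but 4 survives at r1c1, so r1c1=4.
Step 43. [r4c5∈{2}] r4c5 is down to just 2, so r4c5=2.
Step 44. [r6c5∈{5}] nothing but 5 survives at r6c5. So r6c5=5.

Answer: 4 5 1 3 7 8 2 6 9 / 8 7 2 5 6 9 3 1 4 / 9 3 6 2 4 1 5 8 7 / 5 6 4 8 2 3 9 7 1 / 2 1 3 6 9 7 8 4 5 / 7 8 9 1 5 4 6 2 3 / 6 9 8 7 1 5 4 3 2 / 3 4 7 9 8 2 1 5 6 / 1 2 5 4 3 6 7 9 8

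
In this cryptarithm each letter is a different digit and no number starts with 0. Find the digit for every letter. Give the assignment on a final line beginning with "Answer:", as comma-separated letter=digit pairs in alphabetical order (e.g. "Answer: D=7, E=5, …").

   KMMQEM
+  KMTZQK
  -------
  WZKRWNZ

Step 1. [col 1: M + K ≡ Z (mod 10)] no forcing yet in column 1 (carry-in 0); M=8 is free and consistent — try it. So M=8.
Step 2. [col 1: M + K ≡ Z (mod 10)] no forcing yet in column 1 (carry-in 0); Z=5 is free and consistent — try it, so Z=5.
Step 3. [col 1: M + K ≡ Z (mod 10)] in column 1 we have M+K≡Z with carry-in 0; given M=8, Z=5 and digits 5,8 already taken and all letters distinct, that pins K to 7, so K=7.
Step 4. [col 2: E + Q ≡ N (mod 10)] column 2 (E + Q ≡ N (mod 10), carry-in 1) doesn't pin N yet; pick N=9 and continue. So N=9.
Step 5. [W] the sum has 7 digits but both addends have 6; that extra leading digit W is the final carry, namely 1, so W=1.
Step 6. [col 2: E + Q ≡ N (mod 10)] no forcing yet in column 2 (carry-in 1); E=2 is free and consistent — try it, so E=2.
Step 7. [col 2: E + Q ≡ N (mod 10)] in column 2 we have E+Q≡N with carry-in 1; given E=2, N=9 and digits 1,2,5,7,8,9 already taken and all letters distinct, that pins Q to 6 ⇒ Q=6.
Step 8. [col 4: M + T ≡ R (mod 10)] in column 4 we have M+T≡R with carry-in 1; given M=8 and digits 1,2,5,6,7,8,9 already taken and all letters distinct, that pins T to 4, so T=4.
Step 9. [col 4: M + T ≡ R (mod 10)] in column 4 we have M+T≡R with carry-in 1; given M=8, T=4 and digits 1,2,4,5,6,7,8,9 already taken and all letters distinct, that pins R to 3. So R=3.

Answer: E=2, K=7, M=8, N=9, Q=6, R=3, T=4, W=1, Z=5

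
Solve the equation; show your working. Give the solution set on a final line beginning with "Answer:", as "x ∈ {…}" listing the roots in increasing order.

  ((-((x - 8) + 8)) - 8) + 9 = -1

Step 1. [((-((x - 8) + 8)) - 8) + 9 = -1] +9 is outermost — subtract 9 both sides ⇒ sub: (-((x - 8) + 8)) - 8 = -10.
Step 2. [(-((x - 8) + 8)) - 8 = -10] add 8: x sits inside (… - 8). So sub: -((x - 8) + 8) = -2.
Step 3. [-((x - 8) + 8) = -2] LHS negated; negate both sides ⇒ neg: (x - 8) + 8 = 2.
Step 4. [(x - 8) + 8 = 2] 8 comes off first (subtract 8). So sub: x - 8 = -6.
Step 5. [x - 8 = -6] peel the -8: add 8 from each side, so sub: x = 2.

Answer: x ∈ {2}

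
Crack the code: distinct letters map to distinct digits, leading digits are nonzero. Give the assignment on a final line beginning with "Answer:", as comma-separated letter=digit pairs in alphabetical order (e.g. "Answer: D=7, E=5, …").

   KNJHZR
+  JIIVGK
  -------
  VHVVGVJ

Step 1. [col 1: R + K ≡ J (mod 10)] column 1 (R + K ≡ J (mod 10), carry-in 0) doesn't pin K yet; pick K=5 and continue. So K=5.
Step 2. [col 1: R + K ≡ J (mod 10)] J=4 is one option consistent with column 1 (R + K ≡ J (mod 10), carry-in 0) — take it, so J=4.
Step 3. [V] adding two 6-digit numbers gives at most 6+1 digits, and here it does — V is that final carry and must be 1, so V=1.
Step 4. [col 1: R + K ≡ J (mod 10)] in column 1 we have R+K≡J with carry-in 0; given K=5, J=4 and digits 1,4,5 already taken and all letters distinct, that pins R to 9, so R=9.
Step 5. [col 2: Z + G ≡ V (mod 10)] Z=8 is one option consistent with column 2 (Z + G ≡ V (mod 10), carry-in 1) — take it ⇒ Z=8.
Step 6. [col 2: Z + G ≡ V (mod 10)] column 2: given Z=8, V=1, carry-in 1, and digits 1,4,5,8,9 already taken and all letters distinct, Z+G≡V (mod 10) forces G=2 ⇒ G=2.
Step 7. [col 3: H + V ≡ G (mod 10)] column 3: given V=1, G=2, carry-in 1, and digits 1,2,4,5,8,9 already taken and all letters distinct, H+V≡G (mod 10) forces H=0. So H=0.
Step 8. [col 4: J + I ≡ V (mod 10)] in column 4 we have J+I≡V with carry-in 0; given J=4, V=1 and digits 0,1,2,4,5,8,9 already taken and all letters distinct, that pins I to 7, so I=7.
Step 9. [col 5: N + I ≡ V (mod 10)] column 5: given I=7, V=1, carry-in 1, and digits 0,1,2,4,5,7,8,9 already taken and all letters distinct, N+I≡V (mod 10) forces N=3, so N=3.

Answer: G=2, H=0, I=7, J=4, K=5, N=3, R=9, V=1, Z=8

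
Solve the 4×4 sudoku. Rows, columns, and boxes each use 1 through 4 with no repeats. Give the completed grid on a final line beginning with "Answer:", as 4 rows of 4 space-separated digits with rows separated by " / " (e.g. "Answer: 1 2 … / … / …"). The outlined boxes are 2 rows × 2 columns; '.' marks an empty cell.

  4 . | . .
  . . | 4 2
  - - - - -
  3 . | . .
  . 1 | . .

Step 1. [r1c2∈{2,3}] 2 has one home in row 1: r1c2. So r1c2=2.
Step 2. [r4c4∈{3,4}] across row 4, 4 lands solely at r4c4, so r4c4=4.
Step 3. [r4c3∈{2,3}] row 4 places 3 nowhere but r4c3 ⇒ r4c3=3.
Step 4. [r3c4∈{1}] only 1 remains possible at r3c4, so r3c4=1.
Step 5. [r2c2∈{3}] r2c2 is down to just 3, so r2c2=3.
Step 6. [r1c3∈{1}] r1c3 has the single candidate 1 ⇒ r1c3=1.
Step 7. [r4c1∈{2}] r4c1's peers cover all but 2 ⇒ r4c1=2.
Step 8. [r3c2∈{4}] r3c2's peers cover all but 4 ⇒ r3c2=4.
Step 9. [r3c3∈{2}] r3c3 has the single candidate 2 ⇒ r3c3=2.
Step 10. [r2c1∈{1}] nothing but 1 survives at r2c1, so r2c1=1.
Step 11. [r1c4∈{3}] r1c4's peers cover all but 3, so r1c4=3.

Answer: 4 2 1 3 / 1 3 4 2 / 3 4 2 1 / 2 1 3 4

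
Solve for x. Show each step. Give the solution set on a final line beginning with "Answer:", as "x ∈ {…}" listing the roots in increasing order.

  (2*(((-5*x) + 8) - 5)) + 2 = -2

Step 1. [(2*(((-5*x) + 8) - 5)) + 2 = -2] 2 comes off first (subtract 2) ⇒ sub: 2*(((-5*x) + 8) - 5) = -4.
Step 2. [2*(((-5*x) + 8) - 5) = -4] 2·(inner) — divide through by 2, so div: ((-5*x) + 8) - 5 = -2.
Step 3. [((-5*x) + 8) - 5 = -2] 5 comes off first (add 5), so sub: (-5*x) + 8 = 3.
Step 4. [(-5*x) + 8 = 3] peel the +8: subtract 8 from each side, so sub: -5*x = -5.
Step 5. [-5*x = -5] -5·(inner) — divide through by -5, so div: x = 1.

Answer: x ∈ {1}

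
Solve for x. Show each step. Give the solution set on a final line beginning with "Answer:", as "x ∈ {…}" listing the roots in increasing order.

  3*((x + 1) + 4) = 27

Step 1. [3*((x + 1) + 4) = 27] 3·(inner) — divide through by 3, so div: (x + 1) + 4 = 9.
Step 2. [(x + 1) + 4 = 9] the outer +4 inverts by subtracting 4 ⇒ sub: x + 1 = 5.
Step 3. [x + 1 = 5] +1 is outermost — subtract 1 both sides ⇒ sub: x = 4.

Answer: x ∈ {4}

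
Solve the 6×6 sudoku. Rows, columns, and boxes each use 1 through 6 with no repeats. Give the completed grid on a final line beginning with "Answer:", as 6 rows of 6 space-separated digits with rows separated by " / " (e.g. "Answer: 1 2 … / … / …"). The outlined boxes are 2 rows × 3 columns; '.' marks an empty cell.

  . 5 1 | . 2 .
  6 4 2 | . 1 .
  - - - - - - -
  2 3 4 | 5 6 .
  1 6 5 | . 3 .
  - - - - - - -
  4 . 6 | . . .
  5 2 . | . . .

Step 1. [r2c4∈{3}] r2c4's peers cover all but 3 ⇒ r2c4=3.
Step 2. [r5c6∈{1,2,3,5}] across row 5, 3 lands solely at r5c6, so r5c6=3.
Step 3. [r4c6∈{2,4}] r4c6 is the only open cell in col 6 admitting 2, so r4c6=2.
Step 4. [r6c5∈{4}] r6c5 has the single candidate 4, so r6c5=4.
Step 5. [r1c6∈{4,6}] 4 has one home in col 6: r1c6, so r1c6=4.
Step 6. [r6c6∈{1,6}] in col 6, 6 fits only at r6c6 ⇒ r6c6=6.
Step 7. [r5c2∈{1}] r5c2 is down to just 1 ⇒ r5c2=1.
Step 8. [r1c1∈{3}] nothing but 3 survives at r1c1 ⇒ r1c1=3.
Step 9. [r5c4∈{2}] r5c4's peers cover all but 2, so r5c4=2.
Step 10. [r1c4∈{6}] r1c4 is down to just 6 ⇒ r1c4=6.
Step 11. [r5c5∈{5}] only 5 remains possible at r5c5. So r5c5=5.
Step 12. [r6c3∈{3}] r6c3 has the single candidate 3. So r6c3=3.
Step 13. [r6c4∈{1}] only 1 remains possible at r6c4 ⇒ r6c4=1.
Step 14. [r4c4∈{4}] nothing but 4 survives at r4c4, so r4c4=4.
Step 15. [r3c6∈{1}] nothing but 1 survives at r3c6, so r3c6=1.
Step 16. [r2c6∈{5}] nothing but 5 survives at r2c6, so r2c6=5.

Answer: 3 5 1 6 2 4 / 6 4 2 3 1 5 / 2 3 4 5 6 1 / 1 6 5 4 3 2 / 4 1 6 2 5 3 / 5 2 3 1 4 6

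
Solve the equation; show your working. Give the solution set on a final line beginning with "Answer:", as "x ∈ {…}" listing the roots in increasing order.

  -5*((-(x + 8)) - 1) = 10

Step 1. [-5*((-(x + 8)) - 1) = 10] leading coefficient -5: divide by -5, so div: (-(x + 8)) - 1 = -2.
Step 2. [(-(x + 8)) - 1 = -2] the outer -1 inverts by adding 1. So sub: -(x + 8) = -1.
Step 3. [-(x + 8) = -1] flip signs both sides, so neg: x + 8 = 1.
Step 4. [x + 8 = 1] subtract 8: x sits inside (… + 8) ⇒ sub: x = -7.

Answer: x ∈ {-7}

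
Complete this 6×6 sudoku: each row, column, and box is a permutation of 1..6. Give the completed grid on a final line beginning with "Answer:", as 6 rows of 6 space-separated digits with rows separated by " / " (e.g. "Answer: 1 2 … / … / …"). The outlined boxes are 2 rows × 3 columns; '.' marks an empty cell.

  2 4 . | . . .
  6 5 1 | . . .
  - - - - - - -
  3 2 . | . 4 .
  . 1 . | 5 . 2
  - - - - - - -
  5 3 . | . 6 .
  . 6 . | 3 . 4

Step 1. [r1c6∈{1,3,5,6}] col 6 places 5 nowhere but r1c6. So r1c6=5.
Step 2. [r3c6∈{1,6}] across col 6, 6 lands solely at r3c6. So r3c6=6.
Step 3. [r5c6∈{1}] nothing but 1 survives at r5c6 ⇒ r5c6=1.
Step 4. [r5c4∈{2}] r5c4's peers cover all but 2 ⇒ r5c4=2.
Step 5. [r1c5∈{1,3}] across col 5, 1 lands solely at r1c5, so r1c5=1.
Step 6. [r4c1∈{4}] r4c1 is down to just 4. So r4c1=4.
Step 7. [r2c5∈{2,3}] r2c5 is the only open cell in row 2 admitting 2, so r2c5=2.
Step 8. [r1c4∈{6}] r1c4's peers cover all but 6 ⇒ r1c4=6.
Step 9. [r5c3∈{4}] nothing but 4 survives at r5c3 ⇒ r5c3=4.
Step 10. [r2c6∈{3}] only 3 remains possible at r2c6. So r2c6=3.
Step 11. [r6c3∈{2}] r6c3 has the single candidate 2, so r6c3=2.
Step 12. [r4c5∈{3}] only 3 remains possible at r4c5. So r4c5=3.
Step 13. [r3c4∈{1}] r3c4's peers cover all but 1 ⇒ r3c4=1.
Step 14. [r6c1∈{1}] r6c1 has the single candidate 1, so r6c1=1.
Step 15. [r4c3∈{6}] r4c3's peers cover all but 6. So r4c3=6.
Step 16. [r6c5∈{5}] nothing but 5 survives at r6c5 ⇒ r6c5=5.
Step 17. [r3c3∈{5}] r3c3 has the single candidate 5 ⇒ r3c3=5.
Step 18. [r1c3∈{3}] r1c3 is down to just 3, so r1c3=3.
Step 19. [r2c4∈{4}] r2c4's peers cover all but 4, so r2c4=4.

Answer: 2 4 3 6 1 5 / 6 5 1 4 2 3 / 3 2 5 1 4 6 / 4 1 6 5 3 2 / 5 3 4 2 6 1 / 1 6 2 3 5 4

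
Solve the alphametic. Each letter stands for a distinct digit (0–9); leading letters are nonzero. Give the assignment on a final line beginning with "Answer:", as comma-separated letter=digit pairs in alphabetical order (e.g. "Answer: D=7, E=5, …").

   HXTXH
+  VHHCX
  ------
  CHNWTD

Step 1. [col 1: H + X ≡ D (mod 10)] D=3 is one option consistent with column 1 (H + X ≡ D (mod 10), carry-in 0) — take it, so D=3.
Step 2. [C] the sum has 6 digits but both addends have 5; that extra leading digit C is the final carry, namely 1, so C=1.
Step 3. [col 1: H + X ≡ D (mod 10)] several values work for H in column 1 (H + X ≡ D (mod 10), carry-in 0); try H=7. So H=7.
Step 4. [col 1: H + X ≡ D (mod 10)] column 1 reads H+X+carry(0)=D with H=7, D=3; with digits 1,3,7 already taken and all letters distinct, the only value for X is 6. So X=6.
Step 5. [col 2: X + C ≡ T (mod 10)] column 2 reads X+C+carry(1)=T with X=6, C=1; with digits 1,3,6,7 already taken and all letters distinct, the only value for T is 8. So T=8.
Step 6. [col 3: T + H ≡ W (mod 10)] in column 3 we have T+H≡W with carry-in 0; given T=8, H=7 and digits 1,3,6,7,8 already taken and all letters distinct, that pins W to 5 ⇒ W=5.
Step 7. [col 4: X + H ≡ N (mod 10)] column 4 reads X+H+carry(1)=N with X=6, H=7; with digits 1,3,5,6,7,8 already taken and all letters distinct, the only value for N is 4, so N=4.
Step 8. [col 5: H + V ≡ H (mod 10)] column 5 reads H+V+carry(1)=H with H=7; with digits 1,3,4,5,6,7,8 already taken and all letters distinct, the only value for V is 9 ⇒ V=9.

Answer: C=1, D=3, H=7, N=4, T=8, V=9, W=5, X=6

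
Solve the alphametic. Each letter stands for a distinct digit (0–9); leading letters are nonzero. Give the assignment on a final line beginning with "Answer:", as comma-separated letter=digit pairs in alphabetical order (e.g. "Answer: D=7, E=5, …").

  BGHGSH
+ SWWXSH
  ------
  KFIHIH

Step 1. [col 1: H + H ≡ H (mod 10)] column 1 reads H+H+carry(0)=H with nothing yet; with all letters distinct, none taken yet, the only value for H is 0 ⇒ H=0.
Step 2. [col 2: S + S ≡ I (mod 10)] no forcing yet in column 2 (carry-in 0); S=3 is free and consistent — try it ⇒ S=3.
Step 3. [col 2: S + S ≡ I (mod 10)] from column 2 (S=3, carry-in 0, digits 0,3 already taken and all letters distinct): I must equal 6, so I=6.
Step 4. [col 3: G + X ≡ H (mod 10)] several values work for G in column 3 (G + X ≡ H (mod 10), carry-in 0); try G=2, so G=2.
Step 5. [col 3: G + X ≡ H (mod 10)] column 3 reads G+X+carry(0)=H with G=2, H=0; with digits 0,2,3,6 already taken and all letters distinct, the only value for X is 8, so X=8.
Step 6. [col 4: H + W ≡ I (mod 10)] column 4 reads H+W+carry(1)=I with H=0, I=6; with digits 0,2,3,6,8 already taken and all letters distinct, the only value for W is 5 ⇒ W=5.
Step 7. [col 5: G + W ≡ F (mod 10)] column 5 reads G+W+carry(0)=F with G=2, W=5; with digits 0,2,3,5,6,8 already taken and all letters distinct, the only value for F is 7 ⇒ F=7.
Step 8. [col 6: B + S ≡ K (mod 10)] in column 6 we have B+S≡K with carry-in 0; given S=3 and digits 0,2,3,5,6,7,8 already taken and all letters distinct, that pins K to 4, so K=4.
Step 9. [col 6: B + S ≡ K (mod 10)] column 6: given S=3, K=4, carry-in 0, and digits 0,2,3,4,5,6,7,8 already taken and all letters distinct, B+S≡K (mod 10) forces B=1. So B=1.

Answer: B=1, F=7, G=2, H=0, I=6, K=4, S=3, W=5, X=8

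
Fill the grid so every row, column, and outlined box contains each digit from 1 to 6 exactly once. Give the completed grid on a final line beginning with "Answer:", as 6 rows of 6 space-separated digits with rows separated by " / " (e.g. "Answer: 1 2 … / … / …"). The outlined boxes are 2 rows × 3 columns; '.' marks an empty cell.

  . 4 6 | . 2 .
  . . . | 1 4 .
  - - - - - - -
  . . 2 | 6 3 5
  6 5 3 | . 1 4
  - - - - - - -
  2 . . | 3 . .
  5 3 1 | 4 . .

Step 1. [r6c5∈{6}] nothing but 6 survives at r6c5, so r6c5=6.
Step 2. [r2c1∈{3}] only 3 remains possible at r2c1 ⇒ r2c1=3.
Step 3. [r3c1∈{1,4}] r3c1 is the only open cell in row 3 admitting 4. So r3c1=4.
Step 4. [r1c1∈{1}] r1c1 has the single candidate 1 ⇒ r1c1=1.
Step 5. [r5c3∈{4}] r5c3 is down to just 4, so r5c3=4.
Step 6. [r3c2∈{1}] r3c2's peers cover all but 1, so r3c2=1.
Step 7. [r2c6∈{6}] r2c6's peers cover all but 6 ⇒ r2c6=6.
Step 8. [r5c6∈{1}] r5c6 is down to just 1, so r5c6=1.
Step 9. [r2c2∈{2}] r2c2's peers cover all but 2. So r2c2=2.
Step 10. [r4c4∈{2}] nothing but 2 survives at r4c4. So r4c4=2.
Step 11. [r5c5∈{5}] r5c5's peers cover all but 5, so r5c5=5.
Step 12. [r2c3∈{5}] nothing but 5 survives at r2c3. So r2c3=5.
Step 13. [r1c6∈{3}] r1c6's peers cover all but 3 ⇒ r1c6=3.
Step 14. [r1c4∈{5}] nothing but 5 survives at r1c4. So r1c4=5.
Step 15. [r5c2∈{6}] r5c2 is down to just 6. So r5c2=6.
Step 16. [r6c6∈{2}] r6c6 is down to just 2 ⇒ r6c6=2.

Answer: 1 4 6 5 2 3 / 3 2 5 1 4 6 / 4 1 2 6 3 5 / 6 5 3 2 1 4 / 2 6 4 3 5 1 / 5 3 1 4 6 2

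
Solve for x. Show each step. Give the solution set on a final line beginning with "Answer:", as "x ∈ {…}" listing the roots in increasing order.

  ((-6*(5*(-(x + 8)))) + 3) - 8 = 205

Step 1. [((-6*(5*(-(x + 8)))) + 3) - 8 = 205] -8 is outermost — add 8 both sides. So sub: (-6*(5*(-(x + 8)))) + 3 = 213.
Step 2. [(-6*(5*(-(x + 8)))) + 3 = 213] peel the +3: subtract 3 from each side, so sub: -6*(5*(-(x + 8))) = 210.
Step 3. [-6*(5*(-(x + 8))) = 210] divide by the outer -6, so div: 5*(-(x + 8)) = -35.
Step 4. [5*(-(x + 8)) = -35] 5 out front; divide by 5 ⇒ div: -(x + 8) = -7.
Step 5. [-(x + 8) = -7] leading − — multiply by −1, so neg: x + 8 = 7.
Step 6. [x + 8 = 7] subtract 8: x sits inside (… + 8), so sub: x = -1.

Answer: x ∈ {-1}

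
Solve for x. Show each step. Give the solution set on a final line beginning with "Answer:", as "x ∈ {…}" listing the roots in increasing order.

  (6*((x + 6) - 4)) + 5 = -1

Step 1. [(6*((x + 6) - 4)) + 5 = -1] 5 comes off first (subtract 5) ⇒ sub: 6*((x + 6) - 4) = -6.
Step 2. [6*((x + 6) - 4) = -6] leading coefficient 6: divide by 6, so div: (x + 6) - 4 = -1.
Step 3. [(x + 6) - 4 = -1] add 4: x sits inside (… - 4). So sub: x + 6 = 3.
Step 4. [x + 6 = 3] 6 comes off first (subtract 6). So sub: x = -3.

Answer: x ∈ {-3}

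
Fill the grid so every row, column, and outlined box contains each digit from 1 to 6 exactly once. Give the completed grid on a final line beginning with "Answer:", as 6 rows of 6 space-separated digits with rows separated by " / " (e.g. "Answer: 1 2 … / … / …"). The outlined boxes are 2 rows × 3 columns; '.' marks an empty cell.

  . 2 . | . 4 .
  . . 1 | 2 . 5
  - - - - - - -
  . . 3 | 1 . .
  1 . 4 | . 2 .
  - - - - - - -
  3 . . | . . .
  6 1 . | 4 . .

Step 1. [r1c3∈{5,6}] in col 3, 6 fits only at r1c3, so r1c3=6.
Step 2. [r1c4∈{3}] only 3 remains possible at r1c4 ⇒ r1c4=3.
Step 3. [r5c5∈{1,5,6}] in col 5, 1 fits only at r5c5, so r5c5=1.
Step 4. [r5c2∈{4,5}] row 5 places 4 nowhere but r5c2, so r5c2=4.
Step 5. [r6c5∈{3,5}] col 5 places 3 nowhere but r6c5. So r6c5=3.
Step 6. [r3c5∈{5,6}] col 5 places 5 nowhere but r3c5. So r3c5=5.
Step 7. [r4c4∈{6}] nothing but 6 survives at r4c4, so r4c4=6.
Step 8. [r6c3∈{2,5}] row 6 places 5 nowhere but r6c3 ⇒ r6c3=5.
Step 9. [r5c3∈{2}] r5c3 has the single candidate 2 ⇒ r5c3=2.
Step 10. [r3c2∈{6}] r3c2 is down to just 6. So r3c2=6.
Step 11. [r2c1∈{4}] r2c1 is down to just 4 ⇒ r2c1=4.
Step 12. [r1c6∈{1}] only 1 remains possible at r1c6 ⇒ r1c6=1.
Step 13. [r1c1∈{5}] r1c1 is down to just 5 ⇒ r1c1=5.
Step 14. [r3c6∈{4}] r3c6 is down to just 4 ⇒ r3c6=4.
Step 15. [r3c1∈{2}] r3c1 is down to just 2. So r3c1=2.
Step 16. [r6c6∈{2}] only 2 remains possible at r6c6 ⇒ r6c6=2.
Step 17. [r5c6∈{6}] only 6 remains possible at r5c6 ⇒ r5c6=6.
Step 18. [r5c4∈{5}] nothing but 5 survives at r5c4. So r5c4=5.
Step 19. [r4c2∈{5}] nothing but 5 survives at r4c2 ⇒ r4c2=5.
Step 20. [r4c6∈{3}] nothing but 3 survives at r4c6 ⇒ r4c6=3.
Step 21. [r2c2∈{3}] r2c2's peers cover all but 3. So r2c2=3.
Step 22. [r2c5∈{6}] r2c5 is down to just 6 ⇒ r2c5=6.

Answer: 5 2 6 3 4 1 / 4 3 1 2 6 5 / 2 6 3 1 5 4 / 1 5 4 6 2 3 / 3 4 2 5 1 6 / 6 1 5 4 3 2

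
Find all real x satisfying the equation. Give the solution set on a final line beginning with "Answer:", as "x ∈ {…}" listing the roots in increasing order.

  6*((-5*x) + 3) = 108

Step 1. [6*((-5*x) + 3) = 108] divide by the outer 6, so div: (-5*x) + 3 = 18.
Step 2. [(-5*x) + 3 = 18] 3 comes off first (subtract 3), so sub: -5*x = 15.
Step 3. [-5*x = 15] leading coefficient -5: divide by -5, so div: x = -3.

Answer: x ∈ {-3}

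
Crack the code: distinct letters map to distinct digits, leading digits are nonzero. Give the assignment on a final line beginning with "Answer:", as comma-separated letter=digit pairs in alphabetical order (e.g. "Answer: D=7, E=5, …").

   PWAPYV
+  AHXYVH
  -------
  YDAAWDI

Step 1. [col 1: V + H ≡ I (mod 10)] V=2 is one option consistent with column 1 (V + H ≡ I (mod 10), carry-in 0) — take it, so V=2.
Step 2. [col 1: V + H ≡ I (mod 10)] several values work for H in column 1 (V + H ≡ I (mod 10), carry-in 0); try H=5 ⇒ H=5.
Step 3. [Y] Y is the leading digit of a 7-digit sum of two 6-digit numbers; the final carry is exactly 1 ⇒ Y=1.
Step 4. [col 1: V + H ≡ I (mod 10)] column 1: given V=2, H=5, carry-in 0, and digits 1,2,5 already taken and all letters distinct, V+H≡I (mod 10) forces I=7. So I=7.
Step 5. [col 2: Y + V ≡ D (mod 10)] column 2: given Y=1, V=2, carry-in 0, and digits 1,2,5,7 already taken and all letters distinct, Y+V≡D (mod 10) forces D=3 ⇒ D=3.
Step 6. [col 3: P + Y ≡ W (mod 10)] several values work for W in column 3 (P + Y ≡ W (mod 10), carry-in 0); try W=9, so W=9.
Step 7. [col 3: P + Y ≡ W (mod 10)] in column 3 we have P+Y≡W with carry-in 0; given Y=1, W=9 and digits 1,2,3,5,7,9 already taken and all letters distinct, that pins P to 8. So P=8.
Step 8. [col 4: A + X ≡ A (mod 10)] from column 4 (nothing yet, carry-in 0, digits 1,2,3,5,7,8,9 already taken and all letters distinct): X must equal 0. So X=0.
Step 9. [col 4: A + X ≡ A (mod 10)] no forcing yet in column 4 (carry-in 0); A=4 is free and consistent — try it. So A=4.

Answer: A=4, D=3, H=5, I=7, P=8, V=2, W=9, X=0, Y=1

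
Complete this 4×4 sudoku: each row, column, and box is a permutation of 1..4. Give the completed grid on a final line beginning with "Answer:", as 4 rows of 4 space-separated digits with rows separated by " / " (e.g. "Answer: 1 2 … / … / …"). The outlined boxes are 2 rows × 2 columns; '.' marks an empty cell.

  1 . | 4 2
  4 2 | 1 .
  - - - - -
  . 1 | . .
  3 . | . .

Step 1. [r3c4∈{3,4}] r3c4 is the only open cell in row 3 admitting 4, so r3c4=4.
Step 2. [r4c3∈{2}] only 2 remains possible at r4c3. So r4c3=2.
Step 3. [r3c1∈{2}] r3c1 is down to just 2. So r3c1=2.
Step 4. [r4c2∈{4}] only 4 remains possible at r4c2. So r4c2=4.
Step 5. [r3c3∈{3}] nothing but 3 survives at r3c3, so r3c3=3.
Step 6. [r1c2∈{3}] only 3 remains possible at r1c2, so r1c2=3.
Step 7. [r2c4∈{3}] nothing but 3 survives at r2c4 ⇒ r2c4=3.
Step 8. [r4c4∈{1}] r4c4's peers cover all but 1 ⇒ r4c4=1.

Answer: 1 3 4 2 / 4 2 1 3 / 2 1 3 4 / 3 4 2 1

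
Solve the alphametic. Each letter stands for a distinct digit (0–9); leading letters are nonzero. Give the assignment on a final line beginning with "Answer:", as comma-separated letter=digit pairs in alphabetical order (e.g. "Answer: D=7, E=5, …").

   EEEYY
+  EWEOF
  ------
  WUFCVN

Step 1. [col 1: Y + F ≡ N (mod 10)] several values work for N in column 1 (Y + F ≡ N (mod 10), carry-in 0); try N=2, so N=2.
Step 2. [col 1: Y + F ≡ N (mod 10)] no forcing yet in column 1 (carry-in 0); Y=3 is free and consistent — try it ⇒ Y=3.
Step 3. [col 1: Y + F ≡ N (mod 10)] in column 1 we have Y+F≡N with carry-in 0; given Y=3, N=2 and digits 2,3 already taken and all letters distinct, that pins F to 9, so F=9.
Step 4. [col 2: Y + O ≡ V (mod 10)] no forcing yet in column 2 (carry-in 1); O=6 is free and consistent — try it ⇒ O=6.
Step 5. [W] the sum has 6 digits but both addends have 5; that extra leading digit W is the final carry, namely 1. So W=1.
Step 6. [col 2: Y + O ≡ V (mod 10)] from column 2 (Y=3, O=6, carry-in 1, digits 1,2,3,6,9 already taken and all letters distinct): V must equal 0, so V=0.
Step 7. [col 3: E + E ≡ C (mod 10)] several values work for E in column 3 (E + E ≡ C (mod 10), carry-in 1); try E=7, so E=7.
Step 8. [col 3: E + E ≡ C (mod 10)] column 3: given E=7, carry-in 1, and digits 0,1,2,3,6,7,9 already taken and all letters distinct, E+E≡C (mod 10) forces C=5 ⇒ C=5.
Step 9. [col 5: E + E ≡ U (mod 10)] in column 5 we have E+E≡U with carry-in 0; given E=7 and digits 0,1,2,3,5,6,7,9 already taken and all letters distinct, that pins U to 4 ⇒ U=4.

Answer: C=5, E=7, F=9, N=2, O=6, U=4, V=0, W=1, Y=3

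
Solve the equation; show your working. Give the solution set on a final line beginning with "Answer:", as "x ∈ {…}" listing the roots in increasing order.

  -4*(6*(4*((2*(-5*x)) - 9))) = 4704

Step 1. [-4*(6*(4*((2*(-5*x)) - 9))) = 4704] divide by the outer -4 ⇒ div: 6*(4*((2*(-5*x)) - 9)) = -1176.
Step 2. [6*(4*((2*(-5*x)) - 9)) = -1176] LHS = 6·(…); ÷6 both sides, so div: 4*((2*(-5*x)) - 9) = -196.
Step 3. [4*((2*(-5*x)) - 9) = -196] 4 out front; divide by 4. So div: (2*(-5*x)) - 9 = -49.
Step 4. [(2*(-5*x)) - 9 = -49] -9 is outermost — add 9 both sides. So sub: 2*(-5*x) = -40.
Step 5. [2*(-5*x) = -40] divide by the outer 2, so div: -5*x = -20.
Step 6. [-5*x = -20] LHS = -5·(…); ÷-5 both sides ⇒ div: x = 4.

Answer: x ∈ {4}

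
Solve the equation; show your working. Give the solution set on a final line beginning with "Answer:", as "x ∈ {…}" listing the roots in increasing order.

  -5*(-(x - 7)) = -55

Step 1. [-5*(-(x - 7)) = -55] divide by the outer -5 ⇒ div: -(x - 7) = 11.
Step 2. [-(x - 7) = 11] LHS negated; negate both sides. So neg: x - 7 = -11.
Step 3. [x - 7 = -11] peel the -7: add 7 from each side, so sub: x = -4.

Answer: x ∈ {-4}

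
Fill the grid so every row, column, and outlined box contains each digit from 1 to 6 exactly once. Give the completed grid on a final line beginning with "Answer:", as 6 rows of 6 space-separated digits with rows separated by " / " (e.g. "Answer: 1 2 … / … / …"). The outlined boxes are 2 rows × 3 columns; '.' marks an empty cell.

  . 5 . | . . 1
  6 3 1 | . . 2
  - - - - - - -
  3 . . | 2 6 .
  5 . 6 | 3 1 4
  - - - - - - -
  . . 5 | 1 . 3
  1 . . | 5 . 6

Step 1. [r3c3∈{4}] nothing but 4 survives at r3c3. So r3c3=4.
Step 2. [r1c1∈{2,4}] box 1 places 4 nowhere but r1c1, so r1c1=4.
Step 3. [r5c1∈{2}] nothing but 2 survives at r5c1 ⇒ r5c1=2.
Step 4. [r5c5∈{4}] only 4 remains possible at r5c5 ⇒ r5c5=4.
Step 5. [r3c6∈{5}] r3c6 is down to just 5. So r3c6=5.
Step 6. [r5c2∈{6}] r5c2 is down to just 6 ⇒ r5c2=6.
Step 7. [r6c5∈{2}] r6c5's peers cover all but 2, so r6c5=2.
Step 8. [r2c5∈{5}] r2c5's peers cover all but 5. So r2c5=5.
Step 9. [r1c4∈{6}] r1c4 is down to just 6 ⇒ r1c4=6.
Step 10. [r1c3∈{2}] r1c3 is down to just 2, so r1c3=2.
Step 11. [r4c2∈{2}] only 2 remains possible at r4c2 ⇒ r4c2=2.
Step 12. [r3c2∈{1}] r3c2 has the single candidate 1, so r3c2=1.
Step 13. [r6c2∈{4}] r6c2 is down to just 4. So r6c2=4.
Step 14. [r6c3∈{3}] only 3 remains possible at r6c3. So r6c3=3.
Step 15. [r1c5∈{3}] r1c5's peers cover all but 3, so r1c5=3.
Step 16. [r2c4∈{4}] r2c4 is down to just 4 ⇒ r2c4=4.

Answer: 4 5 2 6 3 1 / 6 3 1 4 5 2 / 3 1 4 2 6 5 / 5 2 6 3 1 4 / 2 6 5 1 4 3 / 1 4 3 5 2 6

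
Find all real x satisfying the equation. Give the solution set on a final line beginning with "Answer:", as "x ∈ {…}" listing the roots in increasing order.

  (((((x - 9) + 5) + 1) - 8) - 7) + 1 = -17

Step 1. [(((((x - 9) + 5) + 1) - 8) - 7) + 1 = -17] +1 is outermost — subtract 1 both sides. So sub: ((((x - 9) + 5) + 1) - 8) - 7 = -18.
Step 2. [((((x - 9) + 5) + 1) - 8) - 7 = -18] -7 is outermost — add 7 both sides ⇒ sub: (((x - 9) + 5) + 1) - 8 = -11.
Step 3. [(((x - 9) + 5) + 1) - 8 = -11] -8 is outermost — add 8 both sides ⇒ sub: ((x - 9) + 5) + 1 = -3.
Step 4. [((x - 9) + 5) + 1 = -3] peel the +1: subtract 1 from each side, so sub: (x - 9) + 5 = -4.
Step 5. [(x - 9) + 5 = -4] subtract 5: x sits inside (… + 5) ⇒ sub: x - 9 = -9.
Step 6. [x - 9 = -9] the outer -9 inverts by adding 9 ⇒ sub: x = 0.

Answer: x ∈ {0}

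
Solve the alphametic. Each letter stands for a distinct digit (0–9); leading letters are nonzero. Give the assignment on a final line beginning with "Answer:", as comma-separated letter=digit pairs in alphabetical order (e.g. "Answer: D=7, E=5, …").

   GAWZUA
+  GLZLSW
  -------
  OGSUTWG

Step 1. [col 1: A + W ≡ G (mod 10)] W=6 is one option consistent with column 1 (A + W ≡ G (mod 10), carry-in 0) — take it ⇒ W=6.
Step 2. [col 1: A + W ≡ G (mod 10)] column 1 (A + W ≡ G (mod 10), carry-in 0) doesn't pin G yet; pick G=9 and continue, so G=9.
Step 3. [col 1: A + W ≡ G (mod 10)] column 1: given W=6, G=9, carry-in 0, and digits 6,9 already taken and all letters distinct, A+W≡G (mod 10) forces A=3 ⇒ A=3.
Step 4. [col 2: U + S ≡ W (mod 10)] no forcing yet in column 2 (carry-in 0); S=2 is free and consistent — try it, so S=2.
Step 5. [col 2: U + S ≡ W (mod 10)] in column 2 we have U+S≡W with carry-in 0; given S=2, W=6 and digits 2,3,6,9 already taken and all letters distinct, that pins U to 4 ⇒ U=4.
Step 6. [col 3: Z + L ≡ T (mod 10)] column 3 (Z + L ≡ T (mod 10), carry-in 0) doesn't pin Z yet; pick Z=7 and continue ⇒ Z=7.
Step 7. [O] O is the leading digit of a 7-digit sum of two 6-digit numbers; the final carry is exactly 1. So O=1.
Step 8. [col 3: Z + L ≡ T (mod 10)] from column 3 (Z=7, carry-in 0, digits 1,2,3,4,6,7,9 already taken and all letters distinct): T must equal 5, so T=5.
Step 9. [col 3: Z + L ≡ T (mod 10)] column 3: given Z=7, T=5, carry-in 0, and digits 1,2,3,4,5,6,7,9 already taken and all letters distinct, Z+L≡T (mod 10) forces L=8. So L=8.

Answer: A=3, G=9, L=8, O=1, S=2, T=5, U=4, W=6, Z=7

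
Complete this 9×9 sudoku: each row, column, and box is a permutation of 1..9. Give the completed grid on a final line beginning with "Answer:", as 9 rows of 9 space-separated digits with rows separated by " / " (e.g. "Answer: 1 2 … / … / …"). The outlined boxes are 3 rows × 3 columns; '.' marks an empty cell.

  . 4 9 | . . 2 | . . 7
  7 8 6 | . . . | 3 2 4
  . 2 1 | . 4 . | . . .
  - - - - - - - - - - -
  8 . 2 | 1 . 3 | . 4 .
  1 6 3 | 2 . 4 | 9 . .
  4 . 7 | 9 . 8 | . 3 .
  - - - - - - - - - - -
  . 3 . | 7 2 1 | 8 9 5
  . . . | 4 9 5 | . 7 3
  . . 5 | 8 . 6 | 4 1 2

Step 1. [r4c9∈{6}] r4c9 has the single candidate 6. So r4c9=6.
Step 2. [r1c5∈{1,3,5,6,8}] r1c5 is the only open cell in col 5 admitting 8, so r1c5=8.
Step 3. [r8c7∈{6}] r8c7 is down to just 6. So r8c7=6.
Step 4. [r3c7∈{5}] nothing but 5 survives at r3c7 ⇒ r3c7=5.
Step 5. [r1c8∈{6}] r1c8's peers cover all but 6. So r1c8=6.
Step 6. [r3c1∈{3}] r3c1's peers cover all but 3. So r3c1=3.
Step 7. [r3c8∈{8}] only 8 remains possible at r3c8, so r3c8=8.
Step 8. [r6c2∈{5}] r6c2's peers cover all but 5. So r6c2=5.
Step 9. [r4c5∈{5,7}] across row 4, 5 lands solely at r4c5 ⇒ r4c5=5.
Step 10. [r3c6∈{7,9}] across row 3, 7 lands solely at r3c6. So r3c6=7.
Step 11. [r9c1∈{9}] nothing but 9 survives at r9c1, so r9c1=9.
Step 12. [r6c9∈{1}] r6c9's peers cover all but 1. So r6c9=1.
Step 13. [r1c1∈{5}] only 5 remains possible at r1c1, so r1c1=5.
Step 14. [r2c5∈{1}] nothing but 1 survives at r2c5. So r2c5=1.
Step 15. [r1c7∈{1}] r1c7 has the single candidate 1, so r1c7=1.
Step 16. [r3c9∈{9}] r3c9's peers cover all but 9. So r3c9=9.
Step 17. [r8c3∈{8}] nothing but 8 survives at r8c3. So r8c3=8.
Step 18. [r9c5∈{3}] nothing but 3 survives at r9c5 ⇒ r9c5=3.
Step 19. [r5c5∈{7}] nothing but 7 survives at r5c5 ⇒ r5c5=7.
Step 20. [r6c7∈{2}] nothing but 2 survives at r6c7. So r6c7=2.
Step 21. [r8c1∈{2}] r8c1 has the single candidate 2, so r8c1=2.
Step 22. [r3c4∈{6}] r3c4 has the single candidate 6 ⇒ r3c4=6.
Step 23. [r7c3∈{4}] r7c3 has the single candidate 4 ⇒ r7c3=4.
Step 24. [r8c2∈{1}] nothing but 1 survives at r8c2. So r8c2=1.
Step 25. [r7c1∈{6}] only 6 remains possible at r7c1 ⇒ r7c1=6.
Step 26. [r5c8∈{5}] r5c8 has the single candidate 5 ⇒ r5c8=5.
Step 27. [r4c7∈{7}] nothing but 7 survives at r4c7. So r4c7=7.
Step 28. [r2c4∈{5}] only 5 remains possible at r2c4. So r2c4=5.
Step 29. [r6c5∈{6}] r6c5's peers cover all but 6. So r6c5=6.
Step 30. [r1c4∈{3}] nothing but 3 survives at r1c4 ⇒ r1c4=3.
Step 31. [r5c9∈{8}] r5c9's peers cover all but 8, so r5c9=8.
Step 32. [r9c2∈{7}] only 7 remains possible at r9c2. So r9c2=7.
Step 33. [r2c6∈{9}] r2c6 has the single candidate 9 ⇒ r2c6=9.
Step 34. [r4c2∈{9}] r4c2's peers cover all but 9 ⇒ r4c2=9.

Answer: 5 4 9 3 8 2 1 6 7 / 7 8 6 5 1 9 3 2 4 / 3 2 1 6 4 7 5 8 9 / 8 9 2 1 5 3 7 4 6 / 1 6 3 2 7 4 9 5 8 / 4 5 7 9 6 8 2 3 1 / 6 3 4 7 2 1 8 9 5 / 2 1 8 4 9 5 6 7 3 / 9 7 5 8 3 6 4 1 2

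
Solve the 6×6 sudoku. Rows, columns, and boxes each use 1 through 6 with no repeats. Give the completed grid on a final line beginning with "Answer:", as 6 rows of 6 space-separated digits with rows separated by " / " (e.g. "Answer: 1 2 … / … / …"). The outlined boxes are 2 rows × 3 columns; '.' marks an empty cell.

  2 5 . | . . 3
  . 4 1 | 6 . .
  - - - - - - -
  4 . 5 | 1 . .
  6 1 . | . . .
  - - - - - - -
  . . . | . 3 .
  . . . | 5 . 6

Step 1. [r3c6∈{2}] nothing but 2 survives at r3c6. So r3c6=2.
Step 2. [r5c4∈{2,4}] 2 has one home in col 4: r5c4 ⇒ r5c4=2.
Step 3. [r5c6∈{1,4}] col 6 places 1 nowhere but r5c6, so r5c6=1.
Step 4. [r6c5∈{4}] r6c5 is down to just 4 ⇒ r6c5=4.
Step 5. [r4c6∈{4,5}] 4 has one home in col 6: r4c6, so r4c6=4.
Step 6. [r4c3∈{2,3}] in row 4, 2 fits only at r4c3. So r4c3=2.
Step 7. [r6c3∈{3}] r6c3's peers cover all but 3. So r6c3=3.
Step 8. [r1c3∈{6}] r1c3 has the single candidate 6. So r1c3=6.
Step 9. [r2c6∈{5}] only 5 remains possible at r2c6 ⇒ r2c6=5.
Step 10. [r6c2∈{2}] r6c2 is down to just 2. So r6c2=2.
Step 11. [r6c1∈{1}] r6c1's peers cover all but 1, so r6c1=1.
Step 12. [r3c5∈{6}] r3c5 has the single candidate 6, so r3c5=6.
Step 13. [r5c1∈{5}] nothing but 5 survives at r5c1, so r5c1=5.
Step 14. [r5c2∈{6}] r5c2 has the single candidate 6. So r5c2=6.
Step 15. [r1c4∈{4}] r1c4 is down to just 4, so r1c4=4.
Step 16. [r1c5∈{1}] r1c5's peers cover all but 1 ⇒ r1c5=1.
Step 17. [r4c4∈{3}] r4c4's peers cover all but 3. So r4c4=3.
Step 18. [r5c3∈{4}] r5c3's peers cover all but 4 ⇒ r5c3=4.
Step 19. [r4c5∈{5}] r4c5's peers cover all but 5, so r4c5=5.
Step 20. [r3c2∈{3}] r3c2 has the single candidate 3 ⇒ r3c2=3.
Step 21. [r2c5∈{2}] r2c5 has the single candidate 2, so r2c5=2.
Step 22. [r2c1∈{3}] only 3 remains possible at r2c1. So r2c1=3.

Answer: 2 5 6 4 1 3 / 3 4 1 6 2 5 / 4 3 5 1 6 2 / 6 1 2 3 5 4 / 5 6 4 2 3 1 / 1 2 3 5 4 6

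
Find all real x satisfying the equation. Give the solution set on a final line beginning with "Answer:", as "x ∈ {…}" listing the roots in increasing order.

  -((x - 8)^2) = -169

Step 1. [-((x - 8)^2) = -169] flip signs both sides. So neg: (x - 8)^2 = 169.
Step 2. [(x - 8)^2 = 169] 169 ≥ 0, LHS is (·)² — take ±√. So sqrt: x - 8 = 13 or -13.
Step 3. [x - 8 = 13 or -13] 8 comes off first (add 8) ⇒ sub: x = 21 or -5.

Answer: x ∈ {-5, 21}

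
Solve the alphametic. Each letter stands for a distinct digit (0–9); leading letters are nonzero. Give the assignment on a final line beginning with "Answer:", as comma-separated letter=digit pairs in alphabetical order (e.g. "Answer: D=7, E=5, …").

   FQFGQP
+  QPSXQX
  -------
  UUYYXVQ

Step 1. [U] the sum has 7 digits but both addends have 6; that extra leading digit U is the final carry, namely 1 ⇒ U=1.
Step 2. [col 1: P + X ≡ Q (mod 10)] no forcing yet in column 1 (carry-in 0); Q=7 is free and consistent — try it, so Q=7.
Step 3. [col 1: P + X ≡ Q (mod 10)] several values work for P in column 1 (P + X ≡ Q (mod 10), carry-in 0); try P=2 ⇒ P=2.
Step 4. [col 1: P + X ≡ Q (mod 10)] column 1: given P=2, Q=7, carry-in 0, and digits 1,2,7 already taken and all letters distinct, P+X≡Q (mod 10) forces X=5, so X=5.
Step 5. [col 2: Q + Q ≡ V (mod 10)] from column 2 (Q=7, carry-in 0, digits 1,2,5,7 already taken and all letters distinct): V must equal 4, so V=4.
Step 6. [col 3: G + X ≡ X (mod 10)] column 3: given X=5, carry-in 1, and digits 1,2,4,5,7 already taken and all letters distinct, G+X≡X (mod 10) forces G=9. So G=9.
Step 7. [col 4: F + S ≡ Y (mod 10)] in column 4 we have F+S≡Y with carry-in 1; given nothing yet and digits 1,2,4,5,7,9 already taken and all letters distinct, that pins Y to 0, so Y=0.
Step 8. [col 4: F + S ≡ Y (mod 10)] several values work for F in column 4 (F + S ≡ Y (mod 10), carry-in 1); try F=3, so F=3.
Step 9. [col 4: F + S ≡ Y (mod 10)] in column 4 we have F+S≡Y with carry-in 1; given F=3, Y=0 and digits 0,1,2,3,4,5,7,9 already taken and all letters distinct, that pins S to 6 ⇒ S=6.

Answer: F=3, G=9, P=2, Q=7, S=6, U=1, V=4, X=5, Y=0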